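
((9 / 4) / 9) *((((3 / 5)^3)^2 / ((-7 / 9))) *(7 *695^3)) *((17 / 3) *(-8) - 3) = 170330013837 / 100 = 1703300138.37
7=7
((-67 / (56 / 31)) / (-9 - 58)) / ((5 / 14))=31 / 20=1.55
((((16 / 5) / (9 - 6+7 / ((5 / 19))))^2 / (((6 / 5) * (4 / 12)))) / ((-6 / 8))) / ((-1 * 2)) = 80 / 4107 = 0.02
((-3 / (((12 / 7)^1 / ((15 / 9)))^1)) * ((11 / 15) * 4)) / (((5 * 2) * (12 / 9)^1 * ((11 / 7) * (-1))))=49 / 120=0.41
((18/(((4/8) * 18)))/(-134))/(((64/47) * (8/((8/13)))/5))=-0.00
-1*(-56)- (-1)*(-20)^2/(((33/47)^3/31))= 1289417672/35937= 35879.95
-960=-960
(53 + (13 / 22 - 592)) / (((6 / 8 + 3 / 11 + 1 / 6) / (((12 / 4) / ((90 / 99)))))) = -234531 / 157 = -1493.83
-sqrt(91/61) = -1.22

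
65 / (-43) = -65 / 43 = -1.51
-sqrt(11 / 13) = -sqrt(143) / 13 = -0.92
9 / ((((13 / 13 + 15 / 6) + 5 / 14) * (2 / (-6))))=-7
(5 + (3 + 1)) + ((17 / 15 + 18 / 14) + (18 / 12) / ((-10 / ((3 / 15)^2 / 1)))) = 119837 / 10500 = 11.41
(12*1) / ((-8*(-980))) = 3 / 1960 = 0.00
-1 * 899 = -899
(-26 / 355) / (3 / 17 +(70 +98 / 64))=-14144 / 13848195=-0.00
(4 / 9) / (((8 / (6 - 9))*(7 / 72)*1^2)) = -12 / 7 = -1.71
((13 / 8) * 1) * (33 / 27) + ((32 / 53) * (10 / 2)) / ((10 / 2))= 9883 / 3816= 2.59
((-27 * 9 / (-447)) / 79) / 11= 81 / 129481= 0.00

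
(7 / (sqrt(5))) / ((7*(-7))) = -sqrt(5) / 35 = -0.06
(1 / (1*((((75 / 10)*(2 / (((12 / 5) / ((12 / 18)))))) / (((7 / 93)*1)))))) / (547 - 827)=-1 / 15500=-0.00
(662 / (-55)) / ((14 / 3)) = -993 / 385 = -2.58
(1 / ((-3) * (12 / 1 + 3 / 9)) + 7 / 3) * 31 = 7936 / 111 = 71.50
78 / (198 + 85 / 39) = 3042 / 7807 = 0.39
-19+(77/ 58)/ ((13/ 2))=-18.80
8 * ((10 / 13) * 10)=800 / 13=61.54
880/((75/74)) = 13024/15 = 868.27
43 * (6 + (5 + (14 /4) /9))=8815 /18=489.72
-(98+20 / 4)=-103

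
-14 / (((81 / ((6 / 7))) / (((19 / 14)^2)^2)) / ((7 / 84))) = -130321 / 3111696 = -0.04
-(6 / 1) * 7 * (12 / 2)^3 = -9072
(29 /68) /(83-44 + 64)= 29 /7004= 0.00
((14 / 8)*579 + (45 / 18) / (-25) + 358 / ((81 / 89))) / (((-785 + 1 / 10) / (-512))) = 583307008 / 635769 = 917.48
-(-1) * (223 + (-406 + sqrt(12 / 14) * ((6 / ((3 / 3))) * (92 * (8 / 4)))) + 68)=-115 + 1104 * sqrt(42) / 7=907.11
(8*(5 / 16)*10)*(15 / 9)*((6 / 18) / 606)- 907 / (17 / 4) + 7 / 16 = -157955383 / 741744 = -212.95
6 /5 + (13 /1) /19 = 179 /95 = 1.88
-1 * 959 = -959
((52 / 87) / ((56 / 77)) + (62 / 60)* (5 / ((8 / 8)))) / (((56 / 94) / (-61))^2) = 4282457969 / 68208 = 62785.27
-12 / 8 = -3 / 2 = -1.50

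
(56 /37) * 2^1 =112 /37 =3.03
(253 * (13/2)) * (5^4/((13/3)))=474375/2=237187.50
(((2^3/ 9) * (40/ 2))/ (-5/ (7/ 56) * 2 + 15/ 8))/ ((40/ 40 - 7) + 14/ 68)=0.04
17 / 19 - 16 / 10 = -67 / 95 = -0.71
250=250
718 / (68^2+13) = 718 / 4637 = 0.15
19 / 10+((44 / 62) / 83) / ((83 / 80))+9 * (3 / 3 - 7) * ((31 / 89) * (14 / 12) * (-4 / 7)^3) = 55905133821 / 9313307990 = 6.00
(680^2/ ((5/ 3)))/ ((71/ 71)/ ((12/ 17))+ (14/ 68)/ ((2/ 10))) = 56597760/ 499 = 113422.36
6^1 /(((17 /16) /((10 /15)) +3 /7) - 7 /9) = 12096 /2509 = 4.82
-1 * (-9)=9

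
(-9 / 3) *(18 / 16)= -27 / 8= -3.38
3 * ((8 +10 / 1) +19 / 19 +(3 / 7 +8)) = 576 / 7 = 82.29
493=493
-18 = -18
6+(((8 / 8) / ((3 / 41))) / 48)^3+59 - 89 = -71594695 / 2985984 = -23.98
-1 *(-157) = 157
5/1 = 5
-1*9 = -9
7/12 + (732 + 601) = 16003/12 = 1333.58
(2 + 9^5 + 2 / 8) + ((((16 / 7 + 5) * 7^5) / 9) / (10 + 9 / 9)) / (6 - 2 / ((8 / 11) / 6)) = 23337647 / 396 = 58933.45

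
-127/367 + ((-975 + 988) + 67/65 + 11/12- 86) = -20438567/286260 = -71.40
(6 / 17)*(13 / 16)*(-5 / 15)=-13 / 136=-0.10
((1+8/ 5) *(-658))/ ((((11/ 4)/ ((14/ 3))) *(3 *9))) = -479024/ 4455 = -107.53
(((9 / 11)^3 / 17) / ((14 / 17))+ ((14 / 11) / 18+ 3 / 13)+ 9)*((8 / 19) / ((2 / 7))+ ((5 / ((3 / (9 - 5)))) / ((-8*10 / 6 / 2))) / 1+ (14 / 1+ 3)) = 3380451722 / 20711691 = 163.21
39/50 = 0.78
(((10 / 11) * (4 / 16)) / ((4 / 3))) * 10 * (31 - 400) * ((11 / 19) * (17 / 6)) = -156825 / 152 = -1031.74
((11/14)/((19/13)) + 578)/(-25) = -153891/6650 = -23.14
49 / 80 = 0.61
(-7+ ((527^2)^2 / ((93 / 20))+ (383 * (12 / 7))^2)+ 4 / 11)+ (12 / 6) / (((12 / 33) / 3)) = 53646427997315 / 3234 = 16588258502.57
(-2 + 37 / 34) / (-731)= 31 / 24854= 0.00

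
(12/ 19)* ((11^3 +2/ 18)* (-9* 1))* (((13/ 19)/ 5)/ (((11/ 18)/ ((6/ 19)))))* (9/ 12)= -30275856/ 75449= -401.28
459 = 459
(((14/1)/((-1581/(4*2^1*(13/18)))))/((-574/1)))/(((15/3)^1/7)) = 364/2916945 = 0.00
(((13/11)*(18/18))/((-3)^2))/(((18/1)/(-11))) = -13/162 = -0.08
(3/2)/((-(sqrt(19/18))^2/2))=-54/19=-2.84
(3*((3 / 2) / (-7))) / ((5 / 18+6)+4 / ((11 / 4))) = -891 / 10717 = -0.08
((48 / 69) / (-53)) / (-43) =16 / 52417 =0.00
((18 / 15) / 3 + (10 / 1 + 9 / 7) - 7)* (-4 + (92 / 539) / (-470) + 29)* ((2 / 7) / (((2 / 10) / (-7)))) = -1038637912 / 886655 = -1171.41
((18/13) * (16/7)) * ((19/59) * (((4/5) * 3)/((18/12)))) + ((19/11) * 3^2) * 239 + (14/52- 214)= 2068992427/590590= 3503.26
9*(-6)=-54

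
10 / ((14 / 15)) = 75 / 7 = 10.71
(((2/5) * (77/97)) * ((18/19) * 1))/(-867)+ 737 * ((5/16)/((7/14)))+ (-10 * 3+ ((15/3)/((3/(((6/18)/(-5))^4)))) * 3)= 18578351944091/43142787000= 430.62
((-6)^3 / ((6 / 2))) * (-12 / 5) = 864 / 5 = 172.80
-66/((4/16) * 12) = -22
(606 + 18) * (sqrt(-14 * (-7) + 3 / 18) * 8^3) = 53248 * sqrt(3534) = 3165458.13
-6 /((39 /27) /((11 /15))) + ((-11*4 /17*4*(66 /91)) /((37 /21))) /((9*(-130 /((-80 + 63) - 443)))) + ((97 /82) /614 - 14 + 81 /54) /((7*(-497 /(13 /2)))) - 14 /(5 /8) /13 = -239130702778035 /37239513440584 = -6.42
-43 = -43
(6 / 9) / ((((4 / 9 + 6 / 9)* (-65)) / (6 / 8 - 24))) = 0.21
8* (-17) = -136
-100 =-100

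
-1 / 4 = -0.25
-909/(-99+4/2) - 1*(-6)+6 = 2073/97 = 21.37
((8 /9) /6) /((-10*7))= -2 /945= -0.00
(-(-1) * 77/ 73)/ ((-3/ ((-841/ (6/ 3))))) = 147.85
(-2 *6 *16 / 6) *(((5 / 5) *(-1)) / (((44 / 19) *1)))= 152 / 11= 13.82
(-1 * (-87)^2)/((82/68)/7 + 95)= -79.53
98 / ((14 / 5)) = 35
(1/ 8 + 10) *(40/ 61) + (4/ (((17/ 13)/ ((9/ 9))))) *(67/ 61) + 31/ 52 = 571335/ 53924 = 10.60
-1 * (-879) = 879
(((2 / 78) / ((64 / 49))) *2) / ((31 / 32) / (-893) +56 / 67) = 2931719 / 62328981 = 0.05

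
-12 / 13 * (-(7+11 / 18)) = 274 / 39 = 7.03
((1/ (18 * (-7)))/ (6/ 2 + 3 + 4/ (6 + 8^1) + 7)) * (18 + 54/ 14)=-17/ 1302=-0.01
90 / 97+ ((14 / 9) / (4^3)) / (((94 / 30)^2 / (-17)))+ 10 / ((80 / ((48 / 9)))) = 31933507 / 20570208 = 1.55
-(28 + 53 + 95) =-176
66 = 66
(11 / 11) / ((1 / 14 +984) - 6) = 14 / 13693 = 0.00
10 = 10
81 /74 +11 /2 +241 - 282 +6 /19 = -23965 /703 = -34.09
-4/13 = -0.31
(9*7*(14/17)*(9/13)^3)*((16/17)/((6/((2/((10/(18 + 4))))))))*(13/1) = 37721376/244205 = 154.47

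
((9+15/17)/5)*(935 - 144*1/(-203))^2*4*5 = 3463739769696/100079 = 34610055.75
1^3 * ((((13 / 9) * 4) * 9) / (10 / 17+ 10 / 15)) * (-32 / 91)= -14.57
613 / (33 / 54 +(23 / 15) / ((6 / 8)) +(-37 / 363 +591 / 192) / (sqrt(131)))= 25896607699691520 / 111110105855759-221553089524800 * sqrt(131) / 111110105855759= 210.25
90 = 90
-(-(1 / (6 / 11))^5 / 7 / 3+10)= -1471909 / 163296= -9.01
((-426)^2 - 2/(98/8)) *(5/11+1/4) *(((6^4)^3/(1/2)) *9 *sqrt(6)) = 2700250777092759552 *sqrt(6)/539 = 12271310911745863.40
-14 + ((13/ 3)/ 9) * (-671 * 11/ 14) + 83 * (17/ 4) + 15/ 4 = 88.66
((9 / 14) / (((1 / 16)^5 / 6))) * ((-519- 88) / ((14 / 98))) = -17185112064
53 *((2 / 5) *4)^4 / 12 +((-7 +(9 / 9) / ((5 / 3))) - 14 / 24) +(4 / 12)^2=496639 / 22500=22.07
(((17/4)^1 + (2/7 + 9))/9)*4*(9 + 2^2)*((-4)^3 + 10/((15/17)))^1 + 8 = -776954/189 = -4110.87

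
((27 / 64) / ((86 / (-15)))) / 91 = -405 / 500864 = -0.00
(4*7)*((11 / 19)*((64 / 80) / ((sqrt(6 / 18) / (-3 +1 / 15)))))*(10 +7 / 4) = -774.19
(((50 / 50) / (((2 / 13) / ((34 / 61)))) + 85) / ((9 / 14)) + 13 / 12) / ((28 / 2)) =101705 / 10248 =9.92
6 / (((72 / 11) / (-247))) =-2717 / 12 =-226.42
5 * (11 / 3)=55 / 3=18.33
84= 84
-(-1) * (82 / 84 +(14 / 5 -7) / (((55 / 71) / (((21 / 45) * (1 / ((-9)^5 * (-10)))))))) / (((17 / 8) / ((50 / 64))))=693515159 / 1932378525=0.36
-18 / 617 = -0.03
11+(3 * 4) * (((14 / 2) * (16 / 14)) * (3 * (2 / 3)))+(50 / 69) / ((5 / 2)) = 14027 / 69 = 203.29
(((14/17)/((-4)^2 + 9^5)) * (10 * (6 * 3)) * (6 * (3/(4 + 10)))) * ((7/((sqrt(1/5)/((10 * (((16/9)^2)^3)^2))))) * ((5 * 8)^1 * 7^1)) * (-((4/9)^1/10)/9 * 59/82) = -520796260909124157440 * sqrt(5)/2325429059771686941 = -500.78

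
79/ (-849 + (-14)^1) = -79/ 863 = -0.09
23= 23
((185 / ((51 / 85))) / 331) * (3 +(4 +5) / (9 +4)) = 14800 / 4303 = 3.44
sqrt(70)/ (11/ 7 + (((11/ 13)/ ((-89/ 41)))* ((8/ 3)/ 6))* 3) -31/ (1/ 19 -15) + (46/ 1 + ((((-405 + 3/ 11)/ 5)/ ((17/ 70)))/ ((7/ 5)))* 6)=-73308969/ 53108 + 24297* sqrt(70)/ 25553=-1372.42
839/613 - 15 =-8356/613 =-13.63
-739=-739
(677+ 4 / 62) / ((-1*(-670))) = 20989 / 20770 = 1.01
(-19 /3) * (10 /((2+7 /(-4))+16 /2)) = -760 /99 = -7.68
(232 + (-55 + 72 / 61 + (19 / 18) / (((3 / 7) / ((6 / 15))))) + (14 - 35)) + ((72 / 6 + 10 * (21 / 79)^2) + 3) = 8936094688 / 51394635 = 173.87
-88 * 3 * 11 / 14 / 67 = -3.10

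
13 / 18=0.72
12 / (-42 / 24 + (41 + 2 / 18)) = 432 / 1417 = 0.30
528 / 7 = 75.43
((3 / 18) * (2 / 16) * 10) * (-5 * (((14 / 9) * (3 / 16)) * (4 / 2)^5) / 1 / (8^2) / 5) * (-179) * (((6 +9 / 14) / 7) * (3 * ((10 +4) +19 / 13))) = 239.39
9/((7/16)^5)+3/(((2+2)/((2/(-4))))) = 75447051/134456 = 561.13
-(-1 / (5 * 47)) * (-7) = -7 / 235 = -0.03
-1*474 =-474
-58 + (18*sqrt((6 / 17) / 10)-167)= -225 + 18*sqrt(255) / 85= -221.62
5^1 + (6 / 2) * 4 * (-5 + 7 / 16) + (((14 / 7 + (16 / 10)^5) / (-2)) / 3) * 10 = -176399 / 2500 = -70.56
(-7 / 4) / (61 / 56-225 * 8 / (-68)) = -1666 / 26237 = -0.06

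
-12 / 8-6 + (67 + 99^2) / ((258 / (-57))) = -188137 / 86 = -2187.64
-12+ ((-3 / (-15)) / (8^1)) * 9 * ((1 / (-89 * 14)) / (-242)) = -144735351 / 12061280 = -12.00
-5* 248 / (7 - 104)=1240 / 97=12.78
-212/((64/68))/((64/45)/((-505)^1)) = 20475225/256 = 79981.35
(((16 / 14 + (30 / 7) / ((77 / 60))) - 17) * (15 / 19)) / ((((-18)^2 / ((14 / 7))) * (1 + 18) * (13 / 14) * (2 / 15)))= -4325 / 166782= -0.03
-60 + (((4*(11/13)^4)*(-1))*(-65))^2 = 85453943860/4826809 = 17704.02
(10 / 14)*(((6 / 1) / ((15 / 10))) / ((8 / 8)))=20 / 7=2.86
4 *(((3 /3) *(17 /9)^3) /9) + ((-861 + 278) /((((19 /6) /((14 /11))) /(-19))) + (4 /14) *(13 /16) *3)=1637092423 /367416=4455.69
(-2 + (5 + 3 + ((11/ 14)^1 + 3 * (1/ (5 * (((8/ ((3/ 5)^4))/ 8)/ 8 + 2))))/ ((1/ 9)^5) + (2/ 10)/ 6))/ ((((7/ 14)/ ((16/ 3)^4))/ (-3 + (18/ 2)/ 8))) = -192840769077248/ 1089207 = -177046942.48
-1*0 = 0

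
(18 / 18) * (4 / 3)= 4 / 3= 1.33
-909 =-909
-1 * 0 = 0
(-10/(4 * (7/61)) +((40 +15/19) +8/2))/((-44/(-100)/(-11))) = -152975/266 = -575.09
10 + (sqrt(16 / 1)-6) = 8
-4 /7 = -0.57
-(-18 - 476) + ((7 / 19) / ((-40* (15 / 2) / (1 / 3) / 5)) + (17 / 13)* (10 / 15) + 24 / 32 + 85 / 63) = 77333339 / 155610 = 496.97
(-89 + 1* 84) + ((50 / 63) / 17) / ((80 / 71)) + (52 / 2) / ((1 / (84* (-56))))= -1047943157 / 8568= -122308.96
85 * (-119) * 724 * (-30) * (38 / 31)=8348516400 / 31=269306980.65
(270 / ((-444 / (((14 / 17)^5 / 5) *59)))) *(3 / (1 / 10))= -4283768160 / 52534709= -81.54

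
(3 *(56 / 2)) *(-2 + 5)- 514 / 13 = 2762 / 13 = 212.46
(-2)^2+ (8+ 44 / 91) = 1136 / 91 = 12.48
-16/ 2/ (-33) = 0.24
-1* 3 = -3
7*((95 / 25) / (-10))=-133 / 50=-2.66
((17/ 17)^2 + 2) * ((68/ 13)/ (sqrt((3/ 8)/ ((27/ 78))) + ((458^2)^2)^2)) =4739529573518394106810368/ 584752714335273411413492161796782515426164567 - 408 * sqrt(39)/ 584752714335273411413492161796782515426164567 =0.00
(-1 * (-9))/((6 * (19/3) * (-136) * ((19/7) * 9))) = -7/98192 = -0.00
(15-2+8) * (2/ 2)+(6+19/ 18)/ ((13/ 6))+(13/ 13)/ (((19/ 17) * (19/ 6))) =345484/ 14079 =24.54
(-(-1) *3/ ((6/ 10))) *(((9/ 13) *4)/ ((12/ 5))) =75/ 13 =5.77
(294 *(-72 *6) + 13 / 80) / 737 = -10160627 / 58960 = -172.33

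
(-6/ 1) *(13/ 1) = -78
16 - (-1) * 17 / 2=49 / 2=24.50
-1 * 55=-55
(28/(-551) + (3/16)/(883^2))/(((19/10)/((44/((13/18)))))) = -1.63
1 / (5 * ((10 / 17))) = 17 / 50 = 0.34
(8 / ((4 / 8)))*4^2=256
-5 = -5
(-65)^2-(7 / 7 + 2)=4222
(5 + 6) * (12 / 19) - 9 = -39 / 19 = -2.05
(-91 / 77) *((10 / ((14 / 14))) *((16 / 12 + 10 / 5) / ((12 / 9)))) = -325 / 11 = -29.55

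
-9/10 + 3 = 21/10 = 2.10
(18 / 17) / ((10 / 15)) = 27 / 17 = 1.59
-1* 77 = -77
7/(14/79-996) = -0.01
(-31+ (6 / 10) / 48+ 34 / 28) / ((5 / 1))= -16673 / 2800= -5.95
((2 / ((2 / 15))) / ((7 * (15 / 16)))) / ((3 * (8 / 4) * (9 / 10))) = 80 / 189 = 0.42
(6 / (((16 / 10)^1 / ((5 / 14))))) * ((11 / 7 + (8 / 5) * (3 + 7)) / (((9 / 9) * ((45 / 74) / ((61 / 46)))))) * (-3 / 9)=-462685 / 27048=-17.11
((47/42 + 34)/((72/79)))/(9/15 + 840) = 582625/12709872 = 0.05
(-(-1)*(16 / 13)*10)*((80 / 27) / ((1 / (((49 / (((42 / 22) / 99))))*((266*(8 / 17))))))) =23070924800 / 1989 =11599258.32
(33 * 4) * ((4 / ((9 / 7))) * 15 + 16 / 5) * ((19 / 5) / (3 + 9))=156332 / 75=2084.43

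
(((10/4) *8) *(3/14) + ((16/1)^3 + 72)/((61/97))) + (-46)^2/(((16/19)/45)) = 204457573/1708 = 119705.84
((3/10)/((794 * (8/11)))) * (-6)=-99/31760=-0.00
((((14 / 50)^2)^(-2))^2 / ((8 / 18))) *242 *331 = 55001678466796875 / 11529602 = 4770475031.73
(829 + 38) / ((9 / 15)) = 1445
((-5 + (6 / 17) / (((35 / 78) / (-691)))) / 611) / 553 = -326363 / 201040385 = -0.00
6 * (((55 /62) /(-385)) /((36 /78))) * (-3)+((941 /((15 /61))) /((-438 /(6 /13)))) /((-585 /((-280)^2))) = 78137129485 /144564966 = 540.50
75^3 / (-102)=-140625 / 34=-4136.03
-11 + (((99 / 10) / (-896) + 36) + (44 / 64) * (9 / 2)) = 251621 / 8960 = 28.08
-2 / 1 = -2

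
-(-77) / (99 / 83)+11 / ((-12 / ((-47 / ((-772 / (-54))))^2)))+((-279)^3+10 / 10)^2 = 2529893794369122078455 / 5363856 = 471655800299098.65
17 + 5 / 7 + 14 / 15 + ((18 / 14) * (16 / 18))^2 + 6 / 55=162208 / 8085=20.06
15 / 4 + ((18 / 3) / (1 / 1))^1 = 39 / 4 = 9.75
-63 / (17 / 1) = -63 / 17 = -3.71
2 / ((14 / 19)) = 19 / 7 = 2.71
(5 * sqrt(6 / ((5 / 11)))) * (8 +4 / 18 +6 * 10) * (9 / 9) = 614 * sqrt(330) / 9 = 1239.32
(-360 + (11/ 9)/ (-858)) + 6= -248509/ 702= -354.00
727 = 727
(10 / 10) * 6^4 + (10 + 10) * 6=1416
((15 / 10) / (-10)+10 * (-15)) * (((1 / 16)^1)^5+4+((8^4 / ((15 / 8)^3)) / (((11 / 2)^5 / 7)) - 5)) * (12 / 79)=7040553279143657 / 2274044805120000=3.10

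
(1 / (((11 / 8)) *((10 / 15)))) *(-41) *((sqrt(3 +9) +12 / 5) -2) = -984 *sqrt(3) / 11 -984 / 55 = -172.83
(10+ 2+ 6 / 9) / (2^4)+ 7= 187 / 24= 7.79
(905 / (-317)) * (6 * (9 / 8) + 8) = -53395 / 1268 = -42.11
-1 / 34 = -0.03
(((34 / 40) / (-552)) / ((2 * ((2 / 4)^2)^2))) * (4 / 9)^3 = -272 / 251505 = -0.00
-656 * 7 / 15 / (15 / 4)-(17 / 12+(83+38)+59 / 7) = -1338629 / 6300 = -212.48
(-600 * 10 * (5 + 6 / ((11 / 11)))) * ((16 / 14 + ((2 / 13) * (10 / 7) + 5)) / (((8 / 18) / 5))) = -429907500 / 91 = -4724258.24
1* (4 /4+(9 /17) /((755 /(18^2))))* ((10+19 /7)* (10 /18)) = 1401839 /161721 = 8.67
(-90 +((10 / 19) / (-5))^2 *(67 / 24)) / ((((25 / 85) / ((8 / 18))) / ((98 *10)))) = -1298633672 / 9747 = -133234.19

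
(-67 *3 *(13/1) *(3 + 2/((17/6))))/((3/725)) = -39782925/17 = -2340172.06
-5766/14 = -2883/7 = -411.86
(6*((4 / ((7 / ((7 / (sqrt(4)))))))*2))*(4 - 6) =-48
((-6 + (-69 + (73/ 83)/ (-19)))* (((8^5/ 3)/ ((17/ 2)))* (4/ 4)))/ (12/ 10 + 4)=-19390136320/ 1045551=-18545.38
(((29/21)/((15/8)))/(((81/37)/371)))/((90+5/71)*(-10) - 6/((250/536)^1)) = -403769900/2955336111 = -0.14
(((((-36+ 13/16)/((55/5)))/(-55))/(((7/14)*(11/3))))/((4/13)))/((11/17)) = 373269/2342560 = 0.16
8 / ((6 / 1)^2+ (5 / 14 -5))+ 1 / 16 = 2231 / 7024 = 0.32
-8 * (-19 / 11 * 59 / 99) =8968 / 1089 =8.24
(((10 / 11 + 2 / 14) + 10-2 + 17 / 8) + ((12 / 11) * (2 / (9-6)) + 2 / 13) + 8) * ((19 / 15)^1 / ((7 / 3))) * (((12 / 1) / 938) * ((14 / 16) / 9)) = 610375 / 45069024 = 0.01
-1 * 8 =-8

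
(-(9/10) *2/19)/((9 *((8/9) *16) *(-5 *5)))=9/304000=0.00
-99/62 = -1.60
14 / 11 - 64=-690 / 11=-62.73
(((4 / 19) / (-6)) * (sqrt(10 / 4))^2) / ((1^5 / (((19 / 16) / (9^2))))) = -0.00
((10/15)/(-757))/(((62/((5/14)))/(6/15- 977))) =4883/985614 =0.00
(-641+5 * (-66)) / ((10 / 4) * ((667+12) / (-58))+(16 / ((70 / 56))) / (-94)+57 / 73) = 1932270580 / 56958381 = 33.92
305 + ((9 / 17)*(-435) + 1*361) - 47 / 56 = 413993 / 952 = 434.87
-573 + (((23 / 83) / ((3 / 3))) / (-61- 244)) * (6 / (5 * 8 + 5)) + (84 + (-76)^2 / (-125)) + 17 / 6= -2021560163 / 3797250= -532.37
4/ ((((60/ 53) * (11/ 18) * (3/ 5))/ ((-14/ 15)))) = -1484/ 165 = -8.99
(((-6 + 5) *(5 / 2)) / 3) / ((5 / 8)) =-4 / 3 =-1.33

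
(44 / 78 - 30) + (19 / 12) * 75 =13933 / 156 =89.31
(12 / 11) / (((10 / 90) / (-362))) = -39096 / 11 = -3554.18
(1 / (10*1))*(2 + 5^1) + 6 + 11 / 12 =457 / 60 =7.62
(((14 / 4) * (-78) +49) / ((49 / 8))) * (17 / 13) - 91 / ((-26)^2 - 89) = -2562905 / 53417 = -47.98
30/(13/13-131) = -3/13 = -0.23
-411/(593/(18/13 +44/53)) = -1.54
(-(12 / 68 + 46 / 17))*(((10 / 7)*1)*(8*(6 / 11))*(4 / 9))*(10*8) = -358400 / 561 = -638.86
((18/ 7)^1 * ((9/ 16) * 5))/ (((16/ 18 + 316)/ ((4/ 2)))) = 3645/ 79856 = 0.05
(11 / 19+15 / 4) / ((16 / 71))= 23359 / 1216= 19.21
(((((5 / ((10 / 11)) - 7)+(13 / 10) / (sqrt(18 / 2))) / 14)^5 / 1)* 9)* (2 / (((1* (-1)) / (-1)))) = -65536 / 1418090625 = -0.00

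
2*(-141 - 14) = -310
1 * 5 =5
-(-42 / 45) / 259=2 / 555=0.00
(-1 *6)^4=1296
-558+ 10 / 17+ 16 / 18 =-85148 / 153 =-556.52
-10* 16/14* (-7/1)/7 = 80/7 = 11.43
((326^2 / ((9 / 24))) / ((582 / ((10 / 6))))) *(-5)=-10627600 / 2619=-4057.88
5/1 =5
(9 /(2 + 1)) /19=3 /19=0.16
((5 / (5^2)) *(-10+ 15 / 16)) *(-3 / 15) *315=1827 / 16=114.19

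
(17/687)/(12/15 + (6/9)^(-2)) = 340/41907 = 0.01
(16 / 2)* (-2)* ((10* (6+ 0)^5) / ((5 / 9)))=-2239488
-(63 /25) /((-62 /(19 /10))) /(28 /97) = 0.27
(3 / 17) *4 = 12 / 17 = 0.71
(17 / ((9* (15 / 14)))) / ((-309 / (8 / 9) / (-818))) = 1557472 / 375435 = 4.15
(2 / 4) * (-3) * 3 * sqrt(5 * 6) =-9 * sqrt(30) / 2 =-24.65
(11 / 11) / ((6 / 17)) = 17 / 6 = 2.83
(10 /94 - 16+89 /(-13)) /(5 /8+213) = -111152 /1044199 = -0.11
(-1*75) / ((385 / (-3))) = 45 / 77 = 0.58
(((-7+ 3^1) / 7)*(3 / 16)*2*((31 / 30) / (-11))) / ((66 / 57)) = 589 / 33880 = 0.02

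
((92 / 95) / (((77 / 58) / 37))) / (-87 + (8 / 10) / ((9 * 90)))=-79959960 / 257741099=-0.31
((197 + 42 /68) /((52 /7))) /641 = 47033 /1133288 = 0.04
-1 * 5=-5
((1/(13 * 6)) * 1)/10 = 1/780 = 0.00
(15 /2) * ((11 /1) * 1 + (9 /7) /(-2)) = 2175 /28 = 77.68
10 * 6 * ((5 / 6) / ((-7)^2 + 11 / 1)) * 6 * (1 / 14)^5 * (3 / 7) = 15 / 3764768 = 0.00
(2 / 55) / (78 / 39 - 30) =-1 / 770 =-0.00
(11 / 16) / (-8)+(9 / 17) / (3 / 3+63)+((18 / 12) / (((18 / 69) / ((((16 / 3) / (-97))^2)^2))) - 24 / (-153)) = 1236600219911 / 15603816951936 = 0.08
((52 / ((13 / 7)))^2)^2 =614656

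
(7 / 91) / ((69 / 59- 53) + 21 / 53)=-3127 / 2090855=-0.00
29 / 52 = 0.56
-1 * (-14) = 14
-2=-2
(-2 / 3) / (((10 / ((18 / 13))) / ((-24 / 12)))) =12 / 65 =0.18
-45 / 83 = -0.54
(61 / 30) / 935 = 61 / 28050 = 0.00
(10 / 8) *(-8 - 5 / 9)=-385 / 36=-10.69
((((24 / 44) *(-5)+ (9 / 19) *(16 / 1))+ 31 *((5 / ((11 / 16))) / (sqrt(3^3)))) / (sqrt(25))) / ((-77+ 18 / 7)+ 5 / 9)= -1736 *sqrt(3) / 25597 - 2457 / 187055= -0.13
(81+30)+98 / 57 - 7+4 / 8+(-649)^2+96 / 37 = 1777084795 / 4218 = 421309.81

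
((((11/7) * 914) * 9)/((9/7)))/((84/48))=40216/7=5745.14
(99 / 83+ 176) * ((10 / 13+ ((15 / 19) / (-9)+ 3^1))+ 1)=51018583 / 61503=829.53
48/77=0.62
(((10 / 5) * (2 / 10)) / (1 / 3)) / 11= 6 / 55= 0.11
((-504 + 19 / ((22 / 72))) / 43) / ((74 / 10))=-1.39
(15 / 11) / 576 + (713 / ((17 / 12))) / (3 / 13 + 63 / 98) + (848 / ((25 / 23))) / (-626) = 8559737343401 / 14890286400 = 574.85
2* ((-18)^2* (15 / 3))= 3240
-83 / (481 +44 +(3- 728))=83 / 200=0.42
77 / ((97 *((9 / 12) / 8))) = 2464 / 291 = 8.47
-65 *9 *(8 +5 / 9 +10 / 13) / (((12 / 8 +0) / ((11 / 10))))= -12001 / 3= -4000.33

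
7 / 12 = 0.58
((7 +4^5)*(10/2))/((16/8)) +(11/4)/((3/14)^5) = 4210697/486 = 8663.99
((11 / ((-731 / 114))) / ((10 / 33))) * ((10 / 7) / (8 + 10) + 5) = -147136 / 5117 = -28.75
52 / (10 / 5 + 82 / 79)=1027 / 60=17.12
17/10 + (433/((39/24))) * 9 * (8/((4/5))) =23983.24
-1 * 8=-8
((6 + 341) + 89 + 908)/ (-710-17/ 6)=-1152/ 611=-1.89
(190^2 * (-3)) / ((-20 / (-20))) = -108300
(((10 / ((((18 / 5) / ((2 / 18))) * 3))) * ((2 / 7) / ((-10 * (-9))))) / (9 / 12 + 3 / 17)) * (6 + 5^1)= 3740 / 964467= 0.00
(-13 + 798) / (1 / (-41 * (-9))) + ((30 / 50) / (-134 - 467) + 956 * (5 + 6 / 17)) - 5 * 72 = 15040568854 / 51085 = 294422.41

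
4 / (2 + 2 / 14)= 28 / 15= 1.87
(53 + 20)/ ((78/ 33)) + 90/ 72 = 1671/ 52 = 32.13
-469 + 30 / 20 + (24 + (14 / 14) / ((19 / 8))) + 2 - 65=-506.08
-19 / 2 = -9.50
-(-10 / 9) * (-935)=-9350 / 9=-1038.89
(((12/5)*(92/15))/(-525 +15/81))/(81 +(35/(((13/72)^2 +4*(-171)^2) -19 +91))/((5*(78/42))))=-111635521912/322393201314375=-0.00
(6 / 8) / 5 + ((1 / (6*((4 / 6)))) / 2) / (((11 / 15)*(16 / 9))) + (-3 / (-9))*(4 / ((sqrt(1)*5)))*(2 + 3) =33353 / 21120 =1.58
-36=-36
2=2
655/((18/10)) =3275/9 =363.89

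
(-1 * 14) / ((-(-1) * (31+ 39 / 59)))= -413 / 934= -0.44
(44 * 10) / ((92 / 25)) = 2750 / 23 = 119.57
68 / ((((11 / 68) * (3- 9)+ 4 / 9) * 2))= -10404 / 161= -64.62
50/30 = 5/3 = 1.67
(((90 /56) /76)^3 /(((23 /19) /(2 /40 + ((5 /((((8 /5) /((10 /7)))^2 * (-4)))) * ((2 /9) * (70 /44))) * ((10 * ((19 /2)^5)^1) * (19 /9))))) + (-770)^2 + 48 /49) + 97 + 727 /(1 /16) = 604625.48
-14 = -14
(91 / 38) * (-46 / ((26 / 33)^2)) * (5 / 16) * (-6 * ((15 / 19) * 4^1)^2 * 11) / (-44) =-591735375 / 713336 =-829.53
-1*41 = -41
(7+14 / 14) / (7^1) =8 / 7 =1.14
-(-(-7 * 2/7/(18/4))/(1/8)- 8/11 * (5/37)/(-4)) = -13114/3663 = -3.58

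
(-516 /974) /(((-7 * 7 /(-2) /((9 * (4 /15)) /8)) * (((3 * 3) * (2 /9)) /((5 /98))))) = -387 /2338574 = -0.00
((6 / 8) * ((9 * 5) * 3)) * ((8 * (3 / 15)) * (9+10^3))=163458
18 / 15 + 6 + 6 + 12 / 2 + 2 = 106 / 5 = 21.20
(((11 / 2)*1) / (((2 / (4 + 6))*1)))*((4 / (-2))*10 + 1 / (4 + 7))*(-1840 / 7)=1007400 / 7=143914.29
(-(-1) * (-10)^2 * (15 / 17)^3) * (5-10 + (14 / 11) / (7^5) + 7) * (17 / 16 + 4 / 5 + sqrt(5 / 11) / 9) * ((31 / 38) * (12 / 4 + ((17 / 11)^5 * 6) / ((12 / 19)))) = 428989279738275000 * sqrt(55) / 4367584552160137 + 14381865603225669375 / 794106282210934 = 18839.18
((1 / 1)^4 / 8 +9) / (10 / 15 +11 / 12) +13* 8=4171 / 38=109.76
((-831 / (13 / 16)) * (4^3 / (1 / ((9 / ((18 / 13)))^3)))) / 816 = -374504 / 17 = -22029.65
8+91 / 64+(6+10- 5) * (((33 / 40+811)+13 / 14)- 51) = 18790713 / 2240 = 8388.71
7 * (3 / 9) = 7 / 3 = 2.33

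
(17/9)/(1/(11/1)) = 187/9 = 20.78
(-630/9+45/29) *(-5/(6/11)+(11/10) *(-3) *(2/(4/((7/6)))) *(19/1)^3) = 629455013/696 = 904389.39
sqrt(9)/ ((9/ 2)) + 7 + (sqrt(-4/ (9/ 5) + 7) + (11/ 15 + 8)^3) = 675.95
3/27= 1/9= 0.11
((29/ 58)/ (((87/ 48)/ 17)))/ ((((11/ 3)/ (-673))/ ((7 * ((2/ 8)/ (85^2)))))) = -28266/ 135575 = -0.21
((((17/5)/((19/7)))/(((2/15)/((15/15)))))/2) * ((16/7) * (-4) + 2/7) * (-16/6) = 2108/19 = 110.95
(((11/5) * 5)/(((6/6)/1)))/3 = 11/3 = 3.67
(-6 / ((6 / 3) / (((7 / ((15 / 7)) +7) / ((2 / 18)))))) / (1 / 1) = -1386 / 5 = -277.20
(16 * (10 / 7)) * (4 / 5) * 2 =256 / 7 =36.57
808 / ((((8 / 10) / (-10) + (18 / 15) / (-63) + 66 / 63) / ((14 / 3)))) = 989800 / 249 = 3975.10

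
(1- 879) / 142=-439 / 71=-6.18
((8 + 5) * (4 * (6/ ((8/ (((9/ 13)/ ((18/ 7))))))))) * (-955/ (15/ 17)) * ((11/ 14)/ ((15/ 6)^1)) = -3571.70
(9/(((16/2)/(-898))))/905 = -4041/3620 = -1.12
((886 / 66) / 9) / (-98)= -443 / 29106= -0.02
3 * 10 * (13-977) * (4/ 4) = -28920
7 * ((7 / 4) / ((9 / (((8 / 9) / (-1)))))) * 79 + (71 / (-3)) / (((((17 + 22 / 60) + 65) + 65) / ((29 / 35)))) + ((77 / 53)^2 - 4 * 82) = -421.60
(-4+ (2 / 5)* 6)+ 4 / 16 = -27 / 20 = -1.35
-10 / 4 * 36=-90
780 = 780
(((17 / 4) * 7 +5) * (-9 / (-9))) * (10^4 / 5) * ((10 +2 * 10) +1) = 2154500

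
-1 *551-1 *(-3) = -548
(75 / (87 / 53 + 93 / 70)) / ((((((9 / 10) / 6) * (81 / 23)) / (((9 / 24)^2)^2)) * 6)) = 5333125 / 33850368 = 0.16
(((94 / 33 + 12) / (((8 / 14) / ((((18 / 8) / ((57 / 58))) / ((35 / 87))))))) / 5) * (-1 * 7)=-865389 / 4180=-207.03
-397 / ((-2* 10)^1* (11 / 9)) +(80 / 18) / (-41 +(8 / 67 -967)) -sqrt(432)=271363537 / 16713180 -12* sqrt(3)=-4.55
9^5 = 59049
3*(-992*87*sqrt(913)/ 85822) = -129456*sqrt(913)/ 42911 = -91.16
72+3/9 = 72.33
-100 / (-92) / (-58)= -25 / 1334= -0.02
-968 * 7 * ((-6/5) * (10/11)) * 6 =44352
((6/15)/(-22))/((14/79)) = -79/770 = -0.10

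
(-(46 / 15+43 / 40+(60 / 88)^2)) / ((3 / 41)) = -2742367 / 43560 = -62.96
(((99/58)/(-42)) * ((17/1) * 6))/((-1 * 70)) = 1683/28420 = 0.06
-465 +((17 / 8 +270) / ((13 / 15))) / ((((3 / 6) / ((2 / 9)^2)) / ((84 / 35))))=-45697 / 117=-390.57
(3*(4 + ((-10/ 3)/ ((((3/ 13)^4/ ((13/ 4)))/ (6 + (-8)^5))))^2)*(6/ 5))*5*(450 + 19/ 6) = 2514569016022094531551699/ 19683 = 127753341260076946174.45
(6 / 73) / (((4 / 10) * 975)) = 1 / 4745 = 0.00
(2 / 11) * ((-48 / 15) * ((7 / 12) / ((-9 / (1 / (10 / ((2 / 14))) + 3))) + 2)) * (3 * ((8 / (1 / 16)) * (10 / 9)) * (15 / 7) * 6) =-3991552 / 693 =-5759.82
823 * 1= 823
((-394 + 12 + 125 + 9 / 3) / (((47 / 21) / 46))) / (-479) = 245364 / 22513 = 10.90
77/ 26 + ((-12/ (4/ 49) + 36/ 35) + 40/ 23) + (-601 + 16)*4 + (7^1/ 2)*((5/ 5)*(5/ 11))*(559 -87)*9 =984673233/ 230230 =4276.91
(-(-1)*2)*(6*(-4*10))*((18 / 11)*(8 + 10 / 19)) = -1399680 / 209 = -6697.03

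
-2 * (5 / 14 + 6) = -89 / 7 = -12.71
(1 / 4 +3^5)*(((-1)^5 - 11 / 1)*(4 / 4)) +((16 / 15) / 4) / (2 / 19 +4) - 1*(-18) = -1697047 / 585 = -2900.94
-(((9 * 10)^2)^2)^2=-4304672100000000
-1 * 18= -18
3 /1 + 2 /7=23 /7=3.29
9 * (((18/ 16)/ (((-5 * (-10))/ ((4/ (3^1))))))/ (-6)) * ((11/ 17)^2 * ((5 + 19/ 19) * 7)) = -22869/ 28900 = -0.79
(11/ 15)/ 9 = 11/ 135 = 0.08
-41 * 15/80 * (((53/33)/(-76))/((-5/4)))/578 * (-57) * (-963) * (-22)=6277797/23120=271.53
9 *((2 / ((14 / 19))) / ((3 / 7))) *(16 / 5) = 182.40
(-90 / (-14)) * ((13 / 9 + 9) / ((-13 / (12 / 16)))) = -705 / 182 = -3.87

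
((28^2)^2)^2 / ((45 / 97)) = 36646793838592 / 45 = 814373196413.16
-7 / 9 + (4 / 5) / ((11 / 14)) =119 / 495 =0.24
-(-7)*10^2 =700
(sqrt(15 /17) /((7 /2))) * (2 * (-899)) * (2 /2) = -3596 * sqrt(255) /119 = -482.55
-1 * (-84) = 84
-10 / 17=-0.59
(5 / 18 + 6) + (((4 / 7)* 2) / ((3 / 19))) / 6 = 943 / 126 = 7.48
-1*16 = -16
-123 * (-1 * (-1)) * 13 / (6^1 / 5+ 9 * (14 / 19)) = -50635 / 248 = -204.17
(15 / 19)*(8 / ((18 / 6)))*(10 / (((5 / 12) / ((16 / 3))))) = 5120 / 19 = 269.47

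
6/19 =0.32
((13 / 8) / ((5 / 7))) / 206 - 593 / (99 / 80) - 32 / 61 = -23870796371 / 49761360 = -479.71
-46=-46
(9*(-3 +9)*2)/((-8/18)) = -243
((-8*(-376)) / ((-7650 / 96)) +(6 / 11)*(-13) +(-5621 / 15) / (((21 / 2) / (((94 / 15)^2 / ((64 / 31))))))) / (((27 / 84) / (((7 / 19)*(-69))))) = 12354221062393 / 215844750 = 57236.61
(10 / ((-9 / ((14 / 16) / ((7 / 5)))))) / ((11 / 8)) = -50 / 99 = -0.51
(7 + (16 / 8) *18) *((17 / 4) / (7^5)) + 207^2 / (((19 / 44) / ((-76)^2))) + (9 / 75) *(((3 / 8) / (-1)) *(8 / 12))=481645110022327 / 840350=573148223.98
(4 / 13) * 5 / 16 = 0.10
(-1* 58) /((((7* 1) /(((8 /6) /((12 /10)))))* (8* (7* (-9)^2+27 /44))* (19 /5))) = -638 /1195803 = -0.00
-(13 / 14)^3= -2197 / 2744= -0.80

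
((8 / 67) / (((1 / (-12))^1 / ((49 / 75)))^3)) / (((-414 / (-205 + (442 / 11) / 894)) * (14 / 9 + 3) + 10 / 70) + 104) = -212463868890112 / 418527115078125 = -0.51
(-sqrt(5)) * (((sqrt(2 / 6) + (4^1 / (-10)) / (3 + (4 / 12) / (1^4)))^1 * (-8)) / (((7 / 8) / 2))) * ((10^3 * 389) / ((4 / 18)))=-26887680 * sqrt(5) / 7 + 74688000 * sqrt(15) / 7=32734671.42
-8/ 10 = -4/ 5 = -0.80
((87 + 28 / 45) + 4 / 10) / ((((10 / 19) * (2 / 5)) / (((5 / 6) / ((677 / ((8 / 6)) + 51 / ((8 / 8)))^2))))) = 150518 / 134871075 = 0.00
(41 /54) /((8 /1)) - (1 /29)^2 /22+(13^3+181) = 9503894371 /3996432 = 2378.09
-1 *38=-38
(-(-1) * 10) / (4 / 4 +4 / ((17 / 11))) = 170 / 61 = 2.79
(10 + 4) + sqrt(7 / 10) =sqrt(70) / 10 + 14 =14.84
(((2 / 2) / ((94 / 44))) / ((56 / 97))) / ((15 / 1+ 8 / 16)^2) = 1067 / 316169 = 0.00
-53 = -53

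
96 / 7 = 13.71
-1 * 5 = -5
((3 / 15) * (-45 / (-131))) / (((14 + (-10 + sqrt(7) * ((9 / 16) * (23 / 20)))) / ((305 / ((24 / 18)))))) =843264000 / 175337867 - 136371600 * sqrt(7) / 175337867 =2.75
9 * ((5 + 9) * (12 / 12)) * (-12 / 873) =-1.73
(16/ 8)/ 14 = 1/ 7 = 0.14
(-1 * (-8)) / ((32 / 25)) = 25 / 4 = 6.25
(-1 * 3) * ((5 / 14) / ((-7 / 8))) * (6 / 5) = 72 / 49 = 1.47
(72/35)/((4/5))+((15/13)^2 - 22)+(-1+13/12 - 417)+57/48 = -24634397/56784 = -433.83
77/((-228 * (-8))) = 77/1824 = 0.04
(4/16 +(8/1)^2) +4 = 273/4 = 68.25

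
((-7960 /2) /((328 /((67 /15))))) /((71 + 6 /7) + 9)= -93331 /139236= -0.67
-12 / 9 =-4 / 3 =-1.33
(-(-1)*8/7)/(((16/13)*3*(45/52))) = 338/945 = 0.36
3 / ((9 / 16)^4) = 65536 / 2187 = 29.97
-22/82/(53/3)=-33/2173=-0.02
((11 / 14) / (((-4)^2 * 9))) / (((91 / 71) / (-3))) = -781 / 61152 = -0.01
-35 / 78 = -0.45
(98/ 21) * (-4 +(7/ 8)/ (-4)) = -315/ 16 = -19.69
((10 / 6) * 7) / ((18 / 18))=35 / 3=11.67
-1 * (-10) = 10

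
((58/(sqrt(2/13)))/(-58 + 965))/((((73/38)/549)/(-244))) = -147619512 * sqrt(26)/66211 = -11368.42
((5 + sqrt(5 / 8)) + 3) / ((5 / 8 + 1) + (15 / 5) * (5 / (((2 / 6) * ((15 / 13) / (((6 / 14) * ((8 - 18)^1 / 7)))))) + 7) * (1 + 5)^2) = -3136 / 39971 - 98 * sqrt(10) / 39971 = -0.09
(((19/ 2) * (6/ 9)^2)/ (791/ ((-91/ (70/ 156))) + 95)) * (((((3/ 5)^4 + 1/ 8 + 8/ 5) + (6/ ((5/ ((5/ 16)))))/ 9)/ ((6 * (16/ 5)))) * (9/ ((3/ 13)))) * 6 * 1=296834473/ 277125000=1.07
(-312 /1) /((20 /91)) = -7098 /5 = -1419.60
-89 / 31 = -2.87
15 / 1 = 15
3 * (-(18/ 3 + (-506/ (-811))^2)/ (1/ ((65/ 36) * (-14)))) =956037355/ 1973163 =484.52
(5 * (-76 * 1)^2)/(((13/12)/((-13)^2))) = 4505280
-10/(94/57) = -285/47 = -6.06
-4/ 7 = -0.57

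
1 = 1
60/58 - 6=-144/29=-4.97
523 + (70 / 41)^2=884063 / 1681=525.91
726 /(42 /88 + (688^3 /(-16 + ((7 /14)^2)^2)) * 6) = -2715240 /458530224391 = -0.00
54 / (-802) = -0.07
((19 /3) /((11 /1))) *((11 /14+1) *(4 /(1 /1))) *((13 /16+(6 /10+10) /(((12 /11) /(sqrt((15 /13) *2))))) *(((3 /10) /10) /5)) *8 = 247 /1540+1007 *sqrt(390) /6825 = 3.07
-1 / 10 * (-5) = 1 / 2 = 0.50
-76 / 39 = -1.95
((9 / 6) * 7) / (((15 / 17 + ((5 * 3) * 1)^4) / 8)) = 0.00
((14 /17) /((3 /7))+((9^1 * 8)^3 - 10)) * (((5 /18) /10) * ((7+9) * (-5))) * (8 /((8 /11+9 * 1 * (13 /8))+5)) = -268016122880 /822069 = -326026.31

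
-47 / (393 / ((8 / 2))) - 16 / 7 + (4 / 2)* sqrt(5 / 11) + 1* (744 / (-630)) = -2584 / 655 + 2* sqrt(55) / 11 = -2.60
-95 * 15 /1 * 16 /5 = -4560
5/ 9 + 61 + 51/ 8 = 4891/ 72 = 67.93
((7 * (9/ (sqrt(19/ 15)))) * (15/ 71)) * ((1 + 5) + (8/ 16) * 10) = 10395 * sqrt(285)/ 1349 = 130.09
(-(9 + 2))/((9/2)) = -22/9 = -2.44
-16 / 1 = -16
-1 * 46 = -46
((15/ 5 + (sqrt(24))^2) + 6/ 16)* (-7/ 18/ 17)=-511/ 816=-0.63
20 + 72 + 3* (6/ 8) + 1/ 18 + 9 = 3719/ 36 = 103.31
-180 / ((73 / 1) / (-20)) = 3600 / 73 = 49.32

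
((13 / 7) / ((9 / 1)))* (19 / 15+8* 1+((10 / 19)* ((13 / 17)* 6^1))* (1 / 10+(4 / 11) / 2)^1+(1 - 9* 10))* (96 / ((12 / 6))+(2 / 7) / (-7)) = -525350020 / 671517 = -782.33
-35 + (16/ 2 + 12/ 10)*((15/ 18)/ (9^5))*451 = -6189772/ 177147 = -34.94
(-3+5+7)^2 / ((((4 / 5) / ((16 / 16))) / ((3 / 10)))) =243 / 8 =30.38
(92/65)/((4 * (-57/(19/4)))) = -23/780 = -0.03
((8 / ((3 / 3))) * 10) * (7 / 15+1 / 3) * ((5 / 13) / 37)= 0.67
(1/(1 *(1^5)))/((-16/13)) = -13/16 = -0.81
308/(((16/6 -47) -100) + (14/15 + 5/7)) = -2.16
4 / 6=2 / 3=0.67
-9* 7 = -63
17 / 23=0.74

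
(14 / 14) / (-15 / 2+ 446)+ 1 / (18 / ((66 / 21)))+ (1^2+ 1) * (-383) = -42312493 / 55251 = -765.82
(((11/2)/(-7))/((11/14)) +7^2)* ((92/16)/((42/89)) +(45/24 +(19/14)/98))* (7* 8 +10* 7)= 4170672/49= 85115.76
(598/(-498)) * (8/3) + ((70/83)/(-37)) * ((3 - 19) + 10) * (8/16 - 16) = -147094/27639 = -5.32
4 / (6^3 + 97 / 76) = 304 / 16513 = 0.02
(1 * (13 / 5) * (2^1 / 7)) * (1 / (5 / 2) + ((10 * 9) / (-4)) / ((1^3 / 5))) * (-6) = 87438 / 175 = 499.65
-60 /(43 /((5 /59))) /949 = -300 /2407613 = -0.00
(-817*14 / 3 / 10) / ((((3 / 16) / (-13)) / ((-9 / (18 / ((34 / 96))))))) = -1263899 / 270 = -4681.11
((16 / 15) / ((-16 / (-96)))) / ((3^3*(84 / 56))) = 64 / 405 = 0.16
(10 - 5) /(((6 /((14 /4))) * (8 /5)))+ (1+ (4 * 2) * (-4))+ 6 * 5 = 79 /96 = 0.82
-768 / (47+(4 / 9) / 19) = -131328 / 8041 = -16.33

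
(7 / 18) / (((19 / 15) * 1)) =35 / 114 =0.31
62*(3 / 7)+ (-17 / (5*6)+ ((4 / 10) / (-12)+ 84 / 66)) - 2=9719 / 385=25.24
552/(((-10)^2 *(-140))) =-69/1750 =-0.04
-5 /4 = -1.25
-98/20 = -49/10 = -4.90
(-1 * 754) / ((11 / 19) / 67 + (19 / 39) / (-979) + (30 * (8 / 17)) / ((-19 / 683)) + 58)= 311505682917 / 185698748977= 1.68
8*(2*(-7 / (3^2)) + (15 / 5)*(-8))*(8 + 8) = -29440 / 9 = -3271.11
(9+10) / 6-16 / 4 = -5 / 6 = -0.83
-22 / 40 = -11 / 20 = -0.55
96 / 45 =32 / 15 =2.13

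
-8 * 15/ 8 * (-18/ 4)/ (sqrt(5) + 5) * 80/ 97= 1350/ 97 - 270 * sqrt(5)/ 97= 7.69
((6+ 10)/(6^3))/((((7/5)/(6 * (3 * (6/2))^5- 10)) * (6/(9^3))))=2277540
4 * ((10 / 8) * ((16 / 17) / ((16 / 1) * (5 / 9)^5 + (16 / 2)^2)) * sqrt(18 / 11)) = 885735 * sqrt(22) / 44753027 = 0.09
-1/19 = -0.05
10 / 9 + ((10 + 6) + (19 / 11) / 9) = 571 / 33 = 17.30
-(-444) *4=1776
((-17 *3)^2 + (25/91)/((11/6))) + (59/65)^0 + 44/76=49501299/19019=2602.73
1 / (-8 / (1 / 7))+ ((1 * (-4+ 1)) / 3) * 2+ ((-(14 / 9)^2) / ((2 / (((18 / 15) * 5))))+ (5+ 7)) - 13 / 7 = 187 / 216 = 0.87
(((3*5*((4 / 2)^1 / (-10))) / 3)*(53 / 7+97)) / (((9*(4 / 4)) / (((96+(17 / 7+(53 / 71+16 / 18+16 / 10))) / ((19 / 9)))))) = -554786216 / 991515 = -559.53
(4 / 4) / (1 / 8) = 8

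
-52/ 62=-26/ 31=-0.84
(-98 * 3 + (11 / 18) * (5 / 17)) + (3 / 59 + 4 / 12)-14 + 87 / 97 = -536823049 / 1751238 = -306.54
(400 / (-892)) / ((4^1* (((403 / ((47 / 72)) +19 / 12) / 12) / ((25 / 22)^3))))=-66093750 / 20722593221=-0.00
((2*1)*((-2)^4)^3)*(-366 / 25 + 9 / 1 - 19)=-5046272 / 25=-201850.88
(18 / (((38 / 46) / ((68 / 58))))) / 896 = 3519 / 123424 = 0.03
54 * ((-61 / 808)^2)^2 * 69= 0.12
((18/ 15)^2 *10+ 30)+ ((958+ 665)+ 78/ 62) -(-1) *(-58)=249652/ 155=1610.66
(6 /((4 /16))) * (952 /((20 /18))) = 102816 /5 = 20563.20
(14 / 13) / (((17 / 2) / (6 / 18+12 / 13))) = 1372 / 8619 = 0.16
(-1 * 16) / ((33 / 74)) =-1184 / 33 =-35.88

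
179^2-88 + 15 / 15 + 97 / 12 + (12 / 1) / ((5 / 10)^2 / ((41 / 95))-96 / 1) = 6002072089 / 187788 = 31961.96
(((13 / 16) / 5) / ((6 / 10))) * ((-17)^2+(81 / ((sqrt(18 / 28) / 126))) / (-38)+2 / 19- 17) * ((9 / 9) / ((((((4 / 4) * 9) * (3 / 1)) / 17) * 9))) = 571285 / 110808- 1547 * sqrt(14) / 912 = -1.19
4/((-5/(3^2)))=-7.20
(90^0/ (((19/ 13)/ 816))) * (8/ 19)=235.08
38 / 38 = 1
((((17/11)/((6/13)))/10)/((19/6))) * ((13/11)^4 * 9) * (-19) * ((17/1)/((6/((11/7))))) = -321911031/2049740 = -157.05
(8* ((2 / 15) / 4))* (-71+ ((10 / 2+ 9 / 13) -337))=-4184 / 39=-107.28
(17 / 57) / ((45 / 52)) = 884 / 2565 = 0.34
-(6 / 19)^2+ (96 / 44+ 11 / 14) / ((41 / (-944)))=-77982796 / 1139677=-68.43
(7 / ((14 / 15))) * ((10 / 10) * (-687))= -10305 / 2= -5152.50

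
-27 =-27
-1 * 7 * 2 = -14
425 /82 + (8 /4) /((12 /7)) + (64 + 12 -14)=8407 /123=68.35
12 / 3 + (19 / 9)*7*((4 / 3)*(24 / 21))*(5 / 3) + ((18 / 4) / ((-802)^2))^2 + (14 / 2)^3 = 51543474111132769 / 134042488939584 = 384.53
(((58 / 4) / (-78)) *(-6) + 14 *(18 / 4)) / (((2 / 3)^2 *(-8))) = -15003 / 832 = -18.03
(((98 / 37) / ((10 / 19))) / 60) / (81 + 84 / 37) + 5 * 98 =452907931 / 924300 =490.00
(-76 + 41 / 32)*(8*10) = -11955 / 2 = -5977.50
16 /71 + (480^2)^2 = 53084160000.23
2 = 2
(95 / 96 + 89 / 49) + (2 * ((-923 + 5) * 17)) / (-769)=43.39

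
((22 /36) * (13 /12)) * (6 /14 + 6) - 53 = -8189 /168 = -48.74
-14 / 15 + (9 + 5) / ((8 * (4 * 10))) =-427 / 480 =-0.89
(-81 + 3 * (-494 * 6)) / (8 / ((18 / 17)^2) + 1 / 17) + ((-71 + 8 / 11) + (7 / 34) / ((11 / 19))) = -4880135197 / 3705218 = -1317.10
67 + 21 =88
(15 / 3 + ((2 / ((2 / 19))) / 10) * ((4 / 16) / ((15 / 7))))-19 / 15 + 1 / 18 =4.01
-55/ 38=-1.45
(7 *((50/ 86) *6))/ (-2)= -525/ 43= -12.21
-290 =-290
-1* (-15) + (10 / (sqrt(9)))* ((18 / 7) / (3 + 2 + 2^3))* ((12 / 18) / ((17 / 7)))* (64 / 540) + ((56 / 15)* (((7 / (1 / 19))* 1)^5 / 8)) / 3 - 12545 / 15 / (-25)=965694550928291 / 149175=6473568298.50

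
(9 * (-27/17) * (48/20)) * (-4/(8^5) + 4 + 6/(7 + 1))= -28366119/174080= -162.95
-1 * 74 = -74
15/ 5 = 3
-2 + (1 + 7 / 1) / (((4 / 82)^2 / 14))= 47066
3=3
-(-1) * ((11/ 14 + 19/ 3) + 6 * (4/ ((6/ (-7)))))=-877/ 42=-20.88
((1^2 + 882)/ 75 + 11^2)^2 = 99161764/ 5625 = 17628.76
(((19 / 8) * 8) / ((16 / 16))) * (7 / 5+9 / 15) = 38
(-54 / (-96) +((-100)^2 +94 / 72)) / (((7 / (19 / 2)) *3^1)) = 27365111 / 6048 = 4524.65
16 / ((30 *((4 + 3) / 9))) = 24 / 35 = 0.69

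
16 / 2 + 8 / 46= 188 / 23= 8.17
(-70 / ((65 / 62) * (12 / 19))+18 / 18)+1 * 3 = -101.72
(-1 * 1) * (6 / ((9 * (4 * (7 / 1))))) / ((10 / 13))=-13 / 420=-0.03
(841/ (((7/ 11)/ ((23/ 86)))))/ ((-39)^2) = 212773/ 915642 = 0.23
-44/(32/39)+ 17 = -293/8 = -36.62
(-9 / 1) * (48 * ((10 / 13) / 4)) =-1080 / 13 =-83.08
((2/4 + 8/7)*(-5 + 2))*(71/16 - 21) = 18285/224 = 81.63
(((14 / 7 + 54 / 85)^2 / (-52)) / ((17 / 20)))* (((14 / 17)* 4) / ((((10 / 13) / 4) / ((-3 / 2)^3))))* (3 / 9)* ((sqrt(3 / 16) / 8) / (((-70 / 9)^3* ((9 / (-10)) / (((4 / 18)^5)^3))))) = 524288* sqrt(3) / 14742998322768500625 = 0.00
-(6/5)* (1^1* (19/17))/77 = -114/6545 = -0.02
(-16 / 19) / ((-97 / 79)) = 1264 / 1843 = 0.69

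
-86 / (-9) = 86 / 9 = 9.56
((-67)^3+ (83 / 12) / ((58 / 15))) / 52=-69776601 / 12064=-5783.87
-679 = -679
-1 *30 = -30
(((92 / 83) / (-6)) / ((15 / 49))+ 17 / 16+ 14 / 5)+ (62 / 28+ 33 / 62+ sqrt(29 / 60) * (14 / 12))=7 * sqrt(435) / 180+ 77879663 / 12967920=6.82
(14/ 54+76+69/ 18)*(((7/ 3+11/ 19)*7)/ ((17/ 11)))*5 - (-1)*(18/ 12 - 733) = 238134281/ 52326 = 4550.97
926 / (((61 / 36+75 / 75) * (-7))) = -33336 / 679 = -49.10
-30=-30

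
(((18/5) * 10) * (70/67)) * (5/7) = 1800/67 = 26.87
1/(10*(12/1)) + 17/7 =2047/840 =2.44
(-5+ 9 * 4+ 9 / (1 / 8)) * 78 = 8034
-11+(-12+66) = 43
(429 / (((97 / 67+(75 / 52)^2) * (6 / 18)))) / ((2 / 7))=116581608 / 91309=1276.78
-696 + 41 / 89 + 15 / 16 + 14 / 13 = -12838533 / 18512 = -693.52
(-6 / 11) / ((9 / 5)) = -10 / 33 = -0.30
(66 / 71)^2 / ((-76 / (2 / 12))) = -363 / 191558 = -0.00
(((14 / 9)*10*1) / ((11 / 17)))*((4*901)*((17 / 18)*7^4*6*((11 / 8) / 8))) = 202609163.10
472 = 472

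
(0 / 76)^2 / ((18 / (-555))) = 0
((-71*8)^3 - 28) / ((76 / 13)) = -595563995 / 19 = -31345473.42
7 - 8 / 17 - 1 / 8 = 871 / 136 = 6.40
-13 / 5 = -2.60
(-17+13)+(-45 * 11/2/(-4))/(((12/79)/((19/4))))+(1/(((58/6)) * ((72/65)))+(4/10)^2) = 537628319/278400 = 1931.14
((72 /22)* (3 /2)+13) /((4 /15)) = 2955 /44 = 67.16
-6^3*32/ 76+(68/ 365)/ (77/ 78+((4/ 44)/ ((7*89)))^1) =-90.76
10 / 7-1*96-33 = -893 / 7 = -127.57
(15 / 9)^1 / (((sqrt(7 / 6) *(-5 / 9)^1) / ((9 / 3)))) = -9 *sqrt(42) / 7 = -8.33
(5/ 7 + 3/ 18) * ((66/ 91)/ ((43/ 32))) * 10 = 130240/ 27391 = 4.75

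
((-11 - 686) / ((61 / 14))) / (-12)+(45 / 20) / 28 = 274871 / 20496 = 13.41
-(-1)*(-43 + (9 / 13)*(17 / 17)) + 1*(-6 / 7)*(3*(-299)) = 66116 / 91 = 726.55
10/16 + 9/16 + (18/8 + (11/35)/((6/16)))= 7183/1680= 4.28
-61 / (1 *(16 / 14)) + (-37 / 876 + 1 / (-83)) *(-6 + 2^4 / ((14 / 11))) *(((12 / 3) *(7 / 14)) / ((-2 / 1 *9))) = -488616353 / 9161208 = -53.34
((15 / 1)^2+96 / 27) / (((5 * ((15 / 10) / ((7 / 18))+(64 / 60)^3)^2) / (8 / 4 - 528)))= -13419957993750 / 14351321209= -935.10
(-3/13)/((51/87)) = -87/221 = -0.39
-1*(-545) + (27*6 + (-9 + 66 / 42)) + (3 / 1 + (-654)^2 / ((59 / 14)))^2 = 251009875561264 / 24367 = 10301221962.54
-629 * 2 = -1258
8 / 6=4 / 3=1.33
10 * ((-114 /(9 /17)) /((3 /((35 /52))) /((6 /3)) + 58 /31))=-1752275 /3336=-525.26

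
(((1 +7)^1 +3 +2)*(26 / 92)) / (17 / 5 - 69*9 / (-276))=1690 / 2599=0.65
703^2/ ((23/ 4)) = 1976836/ 23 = 85949.39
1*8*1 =8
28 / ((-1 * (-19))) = 28 / 19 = 1.47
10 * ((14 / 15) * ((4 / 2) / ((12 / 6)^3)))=7 / 3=2.33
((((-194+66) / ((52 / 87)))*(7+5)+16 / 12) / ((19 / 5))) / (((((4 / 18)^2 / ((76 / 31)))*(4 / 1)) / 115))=-388792575 / 403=-964745.84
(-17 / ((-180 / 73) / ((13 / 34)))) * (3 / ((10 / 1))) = 949 / 1200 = 0.79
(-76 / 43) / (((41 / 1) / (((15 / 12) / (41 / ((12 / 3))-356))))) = 380 / 2438229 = 0.00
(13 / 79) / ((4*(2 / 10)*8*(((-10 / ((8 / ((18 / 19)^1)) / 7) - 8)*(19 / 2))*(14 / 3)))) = -195 / 5476912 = -0.00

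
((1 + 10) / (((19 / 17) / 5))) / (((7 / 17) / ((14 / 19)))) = 31790 / 361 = 88.06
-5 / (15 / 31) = -31 / 3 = -10.33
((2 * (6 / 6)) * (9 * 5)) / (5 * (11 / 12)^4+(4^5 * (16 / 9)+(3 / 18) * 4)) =373248 / 7567153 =0.05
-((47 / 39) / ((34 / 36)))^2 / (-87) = 26508 / 1416389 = 0.02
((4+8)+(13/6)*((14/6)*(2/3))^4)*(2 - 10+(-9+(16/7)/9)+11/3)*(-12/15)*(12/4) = 320305280/413343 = 774.91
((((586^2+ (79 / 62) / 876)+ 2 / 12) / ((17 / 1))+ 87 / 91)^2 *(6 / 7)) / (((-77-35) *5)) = -2880755330364126720163201 / 4612188359613918720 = -624596.20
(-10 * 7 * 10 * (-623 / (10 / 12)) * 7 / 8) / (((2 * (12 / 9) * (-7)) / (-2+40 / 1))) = -932163.75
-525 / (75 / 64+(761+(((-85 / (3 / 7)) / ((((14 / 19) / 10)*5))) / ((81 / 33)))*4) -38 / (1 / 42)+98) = 2721600 / 8362373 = 0.33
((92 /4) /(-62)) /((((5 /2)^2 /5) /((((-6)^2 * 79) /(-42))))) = 21804 /1085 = 20.10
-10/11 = -0.91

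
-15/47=-0.32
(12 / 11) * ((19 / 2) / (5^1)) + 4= 334 / 55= 6.07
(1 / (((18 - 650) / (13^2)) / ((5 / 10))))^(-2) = 1597696 / 28561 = 55.94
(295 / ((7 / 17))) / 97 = 5015 / 679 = 7.39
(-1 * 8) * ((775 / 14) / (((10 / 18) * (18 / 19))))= -5890 / 7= -841.43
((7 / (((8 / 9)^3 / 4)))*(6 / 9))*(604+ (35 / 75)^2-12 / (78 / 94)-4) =323820693 / 20800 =15568.30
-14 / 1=-14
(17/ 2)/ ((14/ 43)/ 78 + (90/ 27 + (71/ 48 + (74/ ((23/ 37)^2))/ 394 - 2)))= 23768067336/ 9235227197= 2.57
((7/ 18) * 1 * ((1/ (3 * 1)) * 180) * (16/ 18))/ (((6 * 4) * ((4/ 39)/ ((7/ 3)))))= 3185/ 162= 19.66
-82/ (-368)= 41/ 184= 0.22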